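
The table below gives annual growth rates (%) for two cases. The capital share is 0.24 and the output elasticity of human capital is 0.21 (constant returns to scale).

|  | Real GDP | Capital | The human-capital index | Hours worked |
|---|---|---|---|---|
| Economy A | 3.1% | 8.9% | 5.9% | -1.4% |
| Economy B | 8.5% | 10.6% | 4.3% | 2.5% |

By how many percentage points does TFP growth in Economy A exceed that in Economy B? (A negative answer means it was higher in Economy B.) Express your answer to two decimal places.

-3.18 percentage points

Labor's share = 1 − 0.24 − 0.21 = 0.55.
Economy A: TFP = 3.1 − 2.136 − 1.239 + 0.77 = 0.495%.
Economy B: TFP = 8.5 − 2.544 − 0.903 − 1.375 = 3.678%.
Difference = 0.495 − (3.678) = -3.183 pp.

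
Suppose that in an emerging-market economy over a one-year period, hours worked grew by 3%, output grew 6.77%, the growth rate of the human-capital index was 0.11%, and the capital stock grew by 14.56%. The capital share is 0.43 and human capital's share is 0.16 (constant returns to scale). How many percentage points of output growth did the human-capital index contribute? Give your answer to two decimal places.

Contribution = share × growth = 0.16 × 0.11 = 0.0176 pp.

0.02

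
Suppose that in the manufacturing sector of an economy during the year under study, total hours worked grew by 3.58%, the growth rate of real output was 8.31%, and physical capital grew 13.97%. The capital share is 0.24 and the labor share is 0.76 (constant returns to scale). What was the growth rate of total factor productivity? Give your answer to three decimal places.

Labor's share = 1 − 0.24 = 0.76.
Physical capital: 0.24 × 13.97 = 3.3528 pp.
Total hours worked: 0.76 × 3.58 = 2.7208 pp.
TFP growth = 8.31 − 6.0736 = 2.2364%.

2.236%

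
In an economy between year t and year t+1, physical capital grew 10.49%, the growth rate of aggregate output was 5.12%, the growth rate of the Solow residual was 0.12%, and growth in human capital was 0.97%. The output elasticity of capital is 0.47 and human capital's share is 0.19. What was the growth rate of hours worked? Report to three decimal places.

-0.337%

Labor's share = 1 − 0.47 − 0.19 = 0.34.
gY = gA + 0.47×10.49 + 0.19×0.97 + 0.34×g.
0.34×g = 5.12 − 0.12 − 5.1146 = -0.1146.
g = -0.1146 / 0.34 = -0.33706%.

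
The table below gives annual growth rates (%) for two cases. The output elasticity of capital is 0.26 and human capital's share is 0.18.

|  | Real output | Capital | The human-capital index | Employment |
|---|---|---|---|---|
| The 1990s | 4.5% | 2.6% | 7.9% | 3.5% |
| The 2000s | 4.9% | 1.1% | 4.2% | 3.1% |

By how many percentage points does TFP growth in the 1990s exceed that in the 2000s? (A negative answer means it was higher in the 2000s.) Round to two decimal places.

Labor's share = 1 − 0.26 − 0.18 = 0.56.
The 1990s: TFP = 4.5 − 0.676 − 1.422 − 1.96 = 0.442%.
The 2000s: TFP = 4.9 − 0.286 − 0.756 − 1.736 = 2.122%.
Difference = 0.442 − (2.122) = -1.68 pp.

-1.68 percentage points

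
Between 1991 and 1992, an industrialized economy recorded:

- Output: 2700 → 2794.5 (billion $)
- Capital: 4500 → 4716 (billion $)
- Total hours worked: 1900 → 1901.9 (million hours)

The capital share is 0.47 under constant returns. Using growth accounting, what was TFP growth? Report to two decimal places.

1.19%

Output growth = (2794.5 − 2700) / 2700 = 3.5%.
Capital growth = (4716 − 4500) / 4500 = 4.8%.
Total hours worked growth = (1901.9 − 1900) / 1900 = 0.1%.
Labor's share = 1 − 0.47 = 0.53.
Capital: 0.47 × 4.8 = 2.256 pp.
Total hours worked: 0.53 × 0.1 = 0.053 pp.
TFP growth = 3.5 − 2.309 = 1.191%.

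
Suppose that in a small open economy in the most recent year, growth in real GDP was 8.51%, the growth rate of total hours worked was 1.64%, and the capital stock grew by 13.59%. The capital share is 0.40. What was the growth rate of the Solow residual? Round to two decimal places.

Labor's share = 1 − 0.4 = 0.6.
The capital stock: 0.4 × 13.59 = 5.436 pp.
Total hours worked: 0.6 × 1.64 = 0.984 pp.
TFP growth = 8.51 − 6.42 = 2.09%.

The Solow residual growth was 2.09%.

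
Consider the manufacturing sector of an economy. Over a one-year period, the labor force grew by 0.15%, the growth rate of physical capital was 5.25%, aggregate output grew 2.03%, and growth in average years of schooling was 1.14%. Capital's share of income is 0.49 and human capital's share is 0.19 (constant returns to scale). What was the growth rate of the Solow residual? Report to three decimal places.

-0.807%

Labor's share = 1 − 0.49 − 0.19 = 0.32.
Physical capital: 0.49 × 5.25 = 2.5725 pp.
Average years of schooling: 0.19 × 1.14 = 0.2166 pp.
The labor force: 0.32 × 0.15 = 0.048 pp.
TFP growth = 2.03 − 2.8371 = -0.8071%.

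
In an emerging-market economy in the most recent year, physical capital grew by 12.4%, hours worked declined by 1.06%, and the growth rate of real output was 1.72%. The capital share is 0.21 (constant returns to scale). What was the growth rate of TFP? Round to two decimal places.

Labor's share = 1 − 0.21 = 0.79.
Physical capital: 0.21 × 12.4 = 2.604 pp.
Hours worked: 0.79 × (-1.06) = -0.8374 pp.
TFP growth = 1.72 − 1.7666 = -0.0466%.

-0.05%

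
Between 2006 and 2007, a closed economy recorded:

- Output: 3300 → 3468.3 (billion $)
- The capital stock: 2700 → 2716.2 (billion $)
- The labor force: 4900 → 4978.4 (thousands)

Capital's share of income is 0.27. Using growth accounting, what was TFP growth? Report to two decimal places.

Output growth = (3468.3 − 3300) / 3300 = 5.1%.
The capital stock growth = (2716.2 − 2700) / 2700 = 0.6%.
The labor force growth = (4978.4 − 4900) / 4900 = 1.6%.
Labor's share = 1 − 0.27 = 0.73.
The capital stock: 0.27 × 0.6 = 0.162 pp.
The labor force: 0.73 × 1.6 = 1.168 pp.
TFP growth = 5.1 − 1.33 = 3.77%.

TFP growth was 3.77%.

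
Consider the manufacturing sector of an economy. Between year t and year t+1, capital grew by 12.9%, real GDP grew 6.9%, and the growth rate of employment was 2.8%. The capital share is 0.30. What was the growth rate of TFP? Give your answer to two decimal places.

Labor's share = 1 − 0.3 = 0.7.
Capital: 0.3 × 12.9 = 3.87 pp.
Employment: 0.7 × 2.8 = 1.96 pp.
TFP growth = 6.9 − 5.83 = 1.07%.

1.07%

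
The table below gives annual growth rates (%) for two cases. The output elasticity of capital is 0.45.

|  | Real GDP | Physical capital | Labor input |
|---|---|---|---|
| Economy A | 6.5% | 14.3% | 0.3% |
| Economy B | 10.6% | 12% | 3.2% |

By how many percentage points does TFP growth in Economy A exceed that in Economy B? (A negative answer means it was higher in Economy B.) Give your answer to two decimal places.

Labor's share = 1 − 0.45 = 0.55.
Economy A: TFP = 6.5 − 6.435 − 0.165 = -0.1%.
Economy B: TFP = 10.6 − 5.4 − 1.76 = 3.44%.
Difference = -0.1 − (3.44) = -3.54 pp.

-3.54 percentage points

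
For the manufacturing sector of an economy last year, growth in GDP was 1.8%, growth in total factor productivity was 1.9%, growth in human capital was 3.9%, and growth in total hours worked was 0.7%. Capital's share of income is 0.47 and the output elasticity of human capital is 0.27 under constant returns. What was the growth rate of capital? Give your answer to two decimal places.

-2.84%

Labor's share = 1 − 0.47 − 0.27 = 0.26.
gY = gA + 0.27×3.9 + 0.26×0.7 + 0.47×g.
0.47×g = 1.8 − 1.9 − 1.235 = -1.335.
g = -1.335 / 0.47 = -2.8404%.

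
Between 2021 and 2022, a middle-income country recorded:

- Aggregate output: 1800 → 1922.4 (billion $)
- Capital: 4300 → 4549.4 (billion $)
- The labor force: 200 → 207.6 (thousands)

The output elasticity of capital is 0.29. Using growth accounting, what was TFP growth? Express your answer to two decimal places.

TFP grew 2.42%.

Aggregate output growth = (1922.4 − 1800) / 1800 = 6.8%.
Capital growth = (4549.4 − 4300) / 4300 = 5.8%.
The labor force growth = (207.6 − 200) / 200 = 3.8%.
Labor's share = 1 − 0.29 = 0.71.
Capital: 0.29 × 5.8 = 1.682 pp.
The labor force: 0.71 × 3.8 = 2.698 pp.
TFP growth = 6.8 − 4.38 = 2.42%.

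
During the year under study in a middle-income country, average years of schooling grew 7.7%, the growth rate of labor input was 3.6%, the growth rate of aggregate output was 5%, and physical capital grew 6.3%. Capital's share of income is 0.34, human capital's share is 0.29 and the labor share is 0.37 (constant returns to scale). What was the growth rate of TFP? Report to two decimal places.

Labor's share = 1 − 0.34 − 0.29 = 0.37.
Physical capital: 0.34 × 6.3 = 2.142 pp.
Average years of schooling: 0.29 × 7.7 = 2.233 pp.
Labor input: 0.37 × 3.6 = 1.332 pp.
TFP growth = 5 − 5.707 = -0.707%.

-0.71%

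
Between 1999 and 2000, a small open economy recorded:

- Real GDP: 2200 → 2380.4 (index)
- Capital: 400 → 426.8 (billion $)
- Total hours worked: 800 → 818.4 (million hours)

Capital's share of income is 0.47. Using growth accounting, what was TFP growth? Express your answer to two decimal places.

Real GDP growth = (2380.4 − 2200) / 2200 = 8.2%.
Capital growth = (426.8 − 400) / 400 = 6.7%.
Total hours worked growth = (818.4 − 800) / 800 = 2.3%.
Labor's share = 1 − 0.47 = 0.53.
Capital: 0.47 × 6.7 = 3.149 pp.
Total hours worked: 0.53 × 2.3 = 1.219 pp.
TFP growth = 8.2 − 4.368 = 3.832%.

TFP grew 3.83%.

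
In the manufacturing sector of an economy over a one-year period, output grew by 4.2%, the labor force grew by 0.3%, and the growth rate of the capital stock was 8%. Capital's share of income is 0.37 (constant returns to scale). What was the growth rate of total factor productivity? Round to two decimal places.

Labor's share = 1 − 0.37 = 0.63.
The capital stock: 0.37 × 8 = 2.96 pp.
The labor force: 0.63 × 0.3 = 0.189 pp.
TFP growth = 4.2 − 3.149 = 1.051%.

1.05%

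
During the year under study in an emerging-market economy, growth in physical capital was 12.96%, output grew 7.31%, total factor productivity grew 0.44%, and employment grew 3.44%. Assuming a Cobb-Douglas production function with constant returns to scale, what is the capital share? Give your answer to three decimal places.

gY = gA + α·gK + (1−α)·gL, so gY − gA − gL = α(gK − gL).
7.31 − 0.44 − 3.44 = α × (12.96 − 3.44).
3.43 = 9.52 α, so α = 0.36029.

The capital share is 0.360.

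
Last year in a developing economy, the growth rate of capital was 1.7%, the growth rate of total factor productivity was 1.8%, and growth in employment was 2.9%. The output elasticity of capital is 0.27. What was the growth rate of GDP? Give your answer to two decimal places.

Labor's share = 1 − 0.27 = 0.73.
Capital: 0.27 × 1.7 = 0.459 pp.
Employment: 0.73 × 2.9 = 2.117 pp.
Output growth = 1.8 + 2.576 = 4.376%.

GDP grew 4.38%.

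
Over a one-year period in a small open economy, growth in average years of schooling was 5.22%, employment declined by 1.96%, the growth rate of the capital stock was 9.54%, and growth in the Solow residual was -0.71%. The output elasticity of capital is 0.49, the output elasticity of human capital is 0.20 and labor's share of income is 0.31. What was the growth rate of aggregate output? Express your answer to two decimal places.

4.40%

Labor's share = 1 − 0.49 − 0.2 = 0.31.
The capital stock: 0.49 × 9.54 = 4.6746 pp.
Average years of schooling: 0.2 × 5.22 = 1.044 pp.
Employment: 0.31 × (-1.96) = -0.6076 pp.
Output growth = -0.71 + 5.111 = 4.401%.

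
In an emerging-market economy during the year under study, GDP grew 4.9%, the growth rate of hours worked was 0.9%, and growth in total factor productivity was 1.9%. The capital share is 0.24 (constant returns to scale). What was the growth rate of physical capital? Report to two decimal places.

Labor's share = 1 − 0.24 = 0.76.
gY = gA + 0.76×0.9 + 0.24×g.
0.24×g = 4.9 − 1.9 − 0.684 = 2.316.
g = 2.316 / 0.24 = 9.65%.

9.65%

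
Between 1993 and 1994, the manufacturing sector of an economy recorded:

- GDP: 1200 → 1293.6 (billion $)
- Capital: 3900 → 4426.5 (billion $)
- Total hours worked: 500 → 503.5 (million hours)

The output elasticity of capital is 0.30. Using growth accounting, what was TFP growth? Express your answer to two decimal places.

GDP growth = (1293.6 − 1200) / 1200 = 7.8%.
Capital growth = (4426.5 − 3900) / 3900 = 13.5%.
Total hours worked growth = (503.5 − 500) / 500 = 0.7%.
Labor's share = 1 − 0.3 = 0.7.
Capital: 0.3 × 13.5 = 4.05 pp.
Total hours worked: 0.7 × 0.7 = 0.49 pp.
TFP growth = 7.8 − 4.54 = 3.26%.

3.26%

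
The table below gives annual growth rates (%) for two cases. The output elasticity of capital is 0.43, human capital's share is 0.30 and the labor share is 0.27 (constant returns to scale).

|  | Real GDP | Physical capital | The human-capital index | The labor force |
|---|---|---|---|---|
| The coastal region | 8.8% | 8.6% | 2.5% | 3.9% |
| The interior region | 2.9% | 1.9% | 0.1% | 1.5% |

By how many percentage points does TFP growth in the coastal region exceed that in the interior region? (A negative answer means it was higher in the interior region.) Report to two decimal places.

Labor's share = 1 − 0.43 − 0.3 = 0.27.
The coastal region: TFP = 8.8 − 3.698 − 0.75 − 1.053 = 3.299%.
The interior region: TFP = 2.9 − 0.817 − 0.03 − 0.405 = 1.648%.
Difference = 3.299 − (1.648) = 1.651 pp.

1.65 percentage points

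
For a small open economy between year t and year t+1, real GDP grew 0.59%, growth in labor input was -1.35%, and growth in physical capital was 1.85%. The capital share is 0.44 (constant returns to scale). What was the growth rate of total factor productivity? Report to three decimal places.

0.532%

Labor's share = 1 − 0.44 = 0.56.
Physical capital: 0.44 × 1.85 = 0.814 pp.
Labor input: 0.56 × (-1.35) = -0.756 pp.
TFP growth = 0.59 − 0.058 = 0.532%.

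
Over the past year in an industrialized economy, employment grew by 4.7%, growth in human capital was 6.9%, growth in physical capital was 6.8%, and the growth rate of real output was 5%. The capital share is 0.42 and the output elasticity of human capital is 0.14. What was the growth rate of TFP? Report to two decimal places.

Labor's share = 1 − 0.42 − 0.14 = 0.44.
Physical capital: 0.42 × 6.8 = 2.856 pp.
Human capital: 0.14 × 6.9 = 0.966 pp.
Employment: 0.44 × 4.7 = 2.068 pp.
TFP growth = 5 − 5.89 = -0.89%.

-0.89%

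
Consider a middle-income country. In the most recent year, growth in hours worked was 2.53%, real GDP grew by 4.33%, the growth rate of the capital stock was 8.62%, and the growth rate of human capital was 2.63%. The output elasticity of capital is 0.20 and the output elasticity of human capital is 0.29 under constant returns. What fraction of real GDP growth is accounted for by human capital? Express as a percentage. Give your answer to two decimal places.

Human capital contributed 0.29 × 2.63 = 0.7627 pp.
Share of growth = 0.7627 / 4.33 × 100 = 17.6143%.

Human capital accounted for 17.61% of growth.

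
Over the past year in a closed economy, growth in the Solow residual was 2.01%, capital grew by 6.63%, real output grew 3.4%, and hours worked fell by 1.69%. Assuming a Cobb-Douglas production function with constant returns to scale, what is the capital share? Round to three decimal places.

gY = gA + α·gK + (1−α)·gL, so gY − gA − gL = α(gK − gL).
3.4 − 2.01 + 1.69 = α × (6.63 − (-1.69)).
3.08 = 8.32 α, so α = 0.37019.

0.370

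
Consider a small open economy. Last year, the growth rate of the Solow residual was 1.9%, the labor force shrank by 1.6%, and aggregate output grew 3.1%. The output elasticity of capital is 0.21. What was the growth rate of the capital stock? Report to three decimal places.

Labor's share = 1 − 0.21 = 0.79.
gY = gA + 0.79×(-1.6) + 0.21×g.
0.21×g = 3.1 − 1.9 + 1.264 = 2.464.
g = 2.464 / 0.21 = 11.73333%.

11.733%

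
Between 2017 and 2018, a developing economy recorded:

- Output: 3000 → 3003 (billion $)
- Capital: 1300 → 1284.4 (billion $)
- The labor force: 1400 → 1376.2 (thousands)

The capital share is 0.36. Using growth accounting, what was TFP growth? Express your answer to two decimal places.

Output growth = (3003 − 3000) / 3000 = 0.1%.
Capital growth = (1284.4 − 1300) / 1300 = -1.2%.
The labor force growth = (1376.2 − 1400) / 1400 = -1.7%.
Labor's share = 1 − 0.36 = 0.64.
Capital: 0.36 × (-1.2) = -0.432 pp.
The labor force: 0.64 × (-1.7) = -1.088 pp.
TFP growth = 0.1 + 1.52 = 1.62%.

TFP growth was 1.62%.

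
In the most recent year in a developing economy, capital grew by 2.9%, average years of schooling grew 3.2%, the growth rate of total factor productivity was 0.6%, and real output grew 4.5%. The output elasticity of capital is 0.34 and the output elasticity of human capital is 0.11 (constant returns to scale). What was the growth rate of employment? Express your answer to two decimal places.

Employment grew 4.66%.

Labor's share = 1 − 0.34 − 0.11 = 0.55.
gY = gA + 0.34×2.9 + 0.11×3.2 + 0.55×g.
0.55×g = 4.5 − 0.6 − 1.338 = 2.562.
g = 2.562 / 0.55 = 4.6582%.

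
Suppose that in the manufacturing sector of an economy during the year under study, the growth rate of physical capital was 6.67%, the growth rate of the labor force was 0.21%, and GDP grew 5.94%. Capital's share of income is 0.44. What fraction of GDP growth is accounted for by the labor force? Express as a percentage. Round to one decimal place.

The labor force accounted for 2.0% of growth.

Labor's share = 1 − 0.44 = 0.56.
The labor force contributed 0.56 × 0.21 = 0.1176 pp.
Share of growth = 0.1176 / 5.94 × 100 = 1.98%.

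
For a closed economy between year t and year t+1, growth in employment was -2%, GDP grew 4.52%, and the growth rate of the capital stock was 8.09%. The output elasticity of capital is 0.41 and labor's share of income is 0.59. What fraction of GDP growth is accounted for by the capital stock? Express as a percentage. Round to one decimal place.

The capital stock contributed 0.41 × 8.09 = 3.3169 pp.
Share of growth = 3.3169 / 4.52 × 100 = 73.383%.

73.4%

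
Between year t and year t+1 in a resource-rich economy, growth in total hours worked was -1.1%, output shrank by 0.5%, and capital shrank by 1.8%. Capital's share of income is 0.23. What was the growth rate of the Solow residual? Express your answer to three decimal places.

Labor's share = 1 − 0.23 = 0.77.
Capital: 0.23 × (-1.8) = -0.414 pp.
Total hours worked: 0.77 × (-1.1) = -0.847 pp.
TFP growth = -0.5 + 1.261 = 0.761%.

The Solow residual growth was 0.761%.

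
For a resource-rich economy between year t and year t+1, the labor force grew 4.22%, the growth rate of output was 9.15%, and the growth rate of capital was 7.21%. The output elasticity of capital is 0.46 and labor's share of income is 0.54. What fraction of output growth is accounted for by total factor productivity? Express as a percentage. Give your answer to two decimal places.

Labor's share = 1 − 0.46 = 0.54.
Capital: 0.46 × 7.21 = 3.3166 pp.
The labor force: 0.54 × 4.22 = 2.2788 pp.
TFP growth = 9.15 − 5.5954 = 3.5546%.
TFP share of growth = 3.5546 / 9.15 × 100 = 38.8481%.

Total factor productivity accounted for 38.85% of growth.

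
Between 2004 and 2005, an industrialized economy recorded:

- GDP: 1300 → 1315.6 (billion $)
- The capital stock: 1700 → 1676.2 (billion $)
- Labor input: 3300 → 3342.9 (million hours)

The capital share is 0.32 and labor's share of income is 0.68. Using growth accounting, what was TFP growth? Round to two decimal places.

0.76%

GDP growth = (1315.6 − 1300) / 1300 = 1.2%.
The capital stock growth = (1676.2 − 1700) / 1700 = -1.4%.
Labor input growth = (3342.9 − 3300) / 3300 = 1.3%.
Labor's share = 1 − 0.32 = 0.68.
The capital stock: 0.32 × (-1.4) = -0.448 pp.
Labor input: 0.68 × 1.3 = 0.884 pp.
TFP growth = 1.2 − 0.436 = 0.764%.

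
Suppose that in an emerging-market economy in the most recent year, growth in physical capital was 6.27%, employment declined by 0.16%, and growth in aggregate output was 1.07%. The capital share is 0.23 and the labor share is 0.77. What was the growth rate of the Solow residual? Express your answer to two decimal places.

Labor's share = 1 − 0.23 = 0.77.
Physical capital: 0.23 × 6.27 = 1.4421 pp.
Employment: 0.77 × (-0.16) = -0.1232 pp.
TFP growth = 1.07 − 1.3189 = -0.2489%.

-0.25%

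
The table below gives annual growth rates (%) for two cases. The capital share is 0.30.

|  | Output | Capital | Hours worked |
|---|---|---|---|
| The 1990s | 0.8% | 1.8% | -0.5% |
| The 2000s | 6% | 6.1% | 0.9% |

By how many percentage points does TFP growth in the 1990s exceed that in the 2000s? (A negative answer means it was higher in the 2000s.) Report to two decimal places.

Labor's share = 1 − 0.3 = 0.7.
The 1990s: TFP = 0.8 − 0.54 + 0.35 = 0.61%.
The 2000s: TFP = 6 − 1.83 − 0.63 = 3.54%.
Difference = 0.61 − (3.54) = -2.93 pp.

-2.93 percentage points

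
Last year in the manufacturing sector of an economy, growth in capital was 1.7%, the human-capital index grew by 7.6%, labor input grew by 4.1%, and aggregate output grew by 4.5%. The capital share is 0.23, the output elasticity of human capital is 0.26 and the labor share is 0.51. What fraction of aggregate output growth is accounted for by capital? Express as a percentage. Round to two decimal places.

Capital accounted for 8.69% of growth.

Capital contributed 0.23 × 1.7 = 0.391 pp.
Share of growth = 0.391 / 4.5 × 100 = 8.6889%.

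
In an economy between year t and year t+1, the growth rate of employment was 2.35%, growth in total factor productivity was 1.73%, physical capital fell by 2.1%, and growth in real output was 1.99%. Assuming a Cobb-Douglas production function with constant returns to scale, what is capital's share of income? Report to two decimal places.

Capital's share of income is 0.47.

gY = gA + α·gK + (1−α)·gL, so gY − gA − gL = α(gK − gL).
1.99 − 1.73 − 2.35 = α × (-2.1 − 2.35).
-2.09 = -4.45 α, so α = 0.4697.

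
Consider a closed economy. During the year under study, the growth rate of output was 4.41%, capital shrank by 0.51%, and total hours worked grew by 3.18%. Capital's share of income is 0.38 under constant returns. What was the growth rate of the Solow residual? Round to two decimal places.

The Solow residual growth was 2.63%.

Labor's share = 1 − 0.38 = 0.62.
Capital: 0.38 × (-0.51) = -0.1938 pp.
Total hours worked: 0.62 × 3.18 = 1.9716 pp.
TFP growth = 4.41 − 1.7778 = 2.6322%.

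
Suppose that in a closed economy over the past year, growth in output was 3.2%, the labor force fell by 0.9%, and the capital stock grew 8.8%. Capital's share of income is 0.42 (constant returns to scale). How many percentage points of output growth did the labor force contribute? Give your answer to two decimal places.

Labor's share = 1 − 0.42 = 0.58.
Contribution = share × growth = 0.58 × (-0.9) = -0.522 pp.

-0.52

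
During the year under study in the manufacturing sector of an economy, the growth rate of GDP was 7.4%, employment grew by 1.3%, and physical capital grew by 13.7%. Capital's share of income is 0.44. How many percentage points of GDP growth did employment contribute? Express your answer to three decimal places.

0.728 percentage points

Labor's share = 1 − 0.44 = 0.56.
Contribution = share × growth = 0.56 × 1.3 = 0.728 pp.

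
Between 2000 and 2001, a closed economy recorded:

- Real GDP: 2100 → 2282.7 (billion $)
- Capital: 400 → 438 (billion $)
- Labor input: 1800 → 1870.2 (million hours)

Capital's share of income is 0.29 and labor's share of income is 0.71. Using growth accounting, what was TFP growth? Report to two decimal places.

Real GDP growth = (2282.7 − 2100) / 2100 = 8.7%.
Capital growth = (438 − 400) / 400 = 9.5%.
Labor input growth = (1870.2 − 1800) / 1800 = 3.9%.
Labor's share = 1 − 0.29 = 0.71.
Capital: 0.29 × 9.5 = 2.755 pp.
Labor input: 0.71 × 3.9 = 2.769 pp.
TFP growth = 8.7 − 5.524 = 3.176%.

3.18%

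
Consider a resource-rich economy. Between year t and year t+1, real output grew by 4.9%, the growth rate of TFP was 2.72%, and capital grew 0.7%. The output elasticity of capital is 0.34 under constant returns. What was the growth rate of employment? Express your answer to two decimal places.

2.94%

Labor's share = 1 − 0.34 = 0.66.
gY = gA + 0.34×0.7 + 0.66×g.
0.66×g = 4.9 − 2.72 − 0.238 = 1.942.
g = 1.942 / 0.66 = 2.9424%.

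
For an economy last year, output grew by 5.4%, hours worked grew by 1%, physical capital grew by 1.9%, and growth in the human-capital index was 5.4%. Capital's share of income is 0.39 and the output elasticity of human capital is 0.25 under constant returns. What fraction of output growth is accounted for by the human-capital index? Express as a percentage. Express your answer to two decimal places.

The human-capital index accounted for 25.00% of growth.

The human-capital index contributed 0.25 × 5.4 = 1.35 pp.
Share of growth = 1.35 / 5.4 × 100 = 25%.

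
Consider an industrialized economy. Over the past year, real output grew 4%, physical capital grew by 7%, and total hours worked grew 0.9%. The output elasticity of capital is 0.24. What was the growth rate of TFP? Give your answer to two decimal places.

Labor's share = 1 − 0.24 = 0.76.
Physical capital: 0.24 × 7 = 1.68 pp.
Total hours worked: 0.76 × 0.9 = 0.684 pp.
TFP growth = 4 − 2.364 = 1.636%.

1.64%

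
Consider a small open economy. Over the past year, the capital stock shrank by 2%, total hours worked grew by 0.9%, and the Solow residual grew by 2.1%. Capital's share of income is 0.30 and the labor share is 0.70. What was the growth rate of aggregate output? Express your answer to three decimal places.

Aggregate output growth was 2.130%.

Labor's share = 1 − 0.3 = 0.7.
The capital stock: 0.3 × (-2) = -0.6 pp.
Total hours worked: 0.7 × 0.9 = 0.63 pp.
Output growth = 2.1 + 0.03 = 2.13%.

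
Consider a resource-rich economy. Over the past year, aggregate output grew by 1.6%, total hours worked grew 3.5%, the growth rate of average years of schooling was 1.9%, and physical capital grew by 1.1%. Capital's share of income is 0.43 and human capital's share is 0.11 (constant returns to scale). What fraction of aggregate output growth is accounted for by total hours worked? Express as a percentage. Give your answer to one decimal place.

Labor's share = 1 − 0.43 − 0.11 = 0.46.
Total hours worked contributed 0.46 × 3.5 = 1.61 pp.
Share of growth = 1.61 / 1.6 × 100 = 100.625%.

Total hours worked accounted for 100.6% of growth.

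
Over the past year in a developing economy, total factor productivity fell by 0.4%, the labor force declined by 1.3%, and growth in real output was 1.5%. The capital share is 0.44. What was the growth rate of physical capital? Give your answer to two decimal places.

Labor's share = 1 − 0.44 = 0.56.
gY = gA + 0.56×(-1.3) + 0.44×g.
0.44×g = 1.5 + 0.4 + 0.728 = 2.628.
g = 2.628 / 0.44 = 5.9727%.

Physical capital growth was 5.97%.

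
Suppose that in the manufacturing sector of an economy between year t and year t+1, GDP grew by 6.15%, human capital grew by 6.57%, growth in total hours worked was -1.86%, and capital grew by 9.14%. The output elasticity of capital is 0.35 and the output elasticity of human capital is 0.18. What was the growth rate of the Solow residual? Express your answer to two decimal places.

Labor's share = 1 − 0.35 − 0.18 = 0.47.
Capital: 0.35 × 9.14 = 3.199 pp.
Human capital: 0.18 × 6.57 = 1.1826 pp.
Total hours worked: 0.47 × (-1.86) = -0.8742 pp.
TFP growth = 6.15 − 3.5074 = 2.6426%.

The Solow residual growth was 2.64%.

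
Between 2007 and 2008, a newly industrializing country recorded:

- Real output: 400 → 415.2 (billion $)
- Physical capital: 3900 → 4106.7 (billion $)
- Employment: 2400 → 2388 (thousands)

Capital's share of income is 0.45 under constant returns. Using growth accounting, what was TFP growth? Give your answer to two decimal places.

1.69%

Real output growth = (415.2 − 400) / 400 = 3.8%.
Physical capital growth = (4106.7 − 3900) / 3900 = 5.3%.
Employment growth = (2388 − 2400) / 2400 = -0.5%.
Labor's share = 1 − 0.45 = 0.55.
Physical capital: 0.45 × 5.3 = 2.385 pp.
Employment: 0.55 × (-0.5) = -0.275 pp.
TFP growth = 3.8 − 2.11 = 1.69%.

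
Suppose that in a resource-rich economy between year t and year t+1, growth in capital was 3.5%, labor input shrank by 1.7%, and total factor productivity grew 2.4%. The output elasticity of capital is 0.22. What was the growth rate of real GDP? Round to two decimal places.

Labor's share = 1 − 0.22 = 0.78.
Capital: 0.22 × 3.5 = 0.77 pp.
Labor input: 0.78 × (-1.7) = -1.326 pp.
Output growth = 2.4 + (-0.556) = 1.844%.

Real GDP growth was 1.84%.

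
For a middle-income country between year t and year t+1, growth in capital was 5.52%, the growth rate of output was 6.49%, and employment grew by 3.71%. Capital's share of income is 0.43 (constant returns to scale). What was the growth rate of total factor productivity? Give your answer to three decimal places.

2.002%

Labor's share = 1 − 0.43 = 0.57.
Capital: 0.43 × 5.52 = 2.3736 pp.
Employment: 0.57 × 3.71 = 2.1147 pp.
TFP growth = 6.49 − 4.4883 = 2.0017%.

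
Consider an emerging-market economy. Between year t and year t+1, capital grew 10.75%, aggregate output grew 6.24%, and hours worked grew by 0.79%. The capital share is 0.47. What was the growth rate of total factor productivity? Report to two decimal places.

Labor's share = 1 − 0.47 = 0.53.
Capital: 0.47 × 10.75 = 5.0525 pp.
Hours worked: 0.53 × 0.79 = 0.4187 pp.
TFP growth = 6.24 − 5.4712 = 0.7688%.

Total factor productivity growth was 0.77%.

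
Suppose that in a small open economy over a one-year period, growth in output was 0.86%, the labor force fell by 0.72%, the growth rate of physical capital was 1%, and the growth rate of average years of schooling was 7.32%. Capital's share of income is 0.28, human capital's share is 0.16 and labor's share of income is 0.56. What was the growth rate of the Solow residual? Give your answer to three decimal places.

Labor's share = 1 − 0.28 − 0.16 = 0.56.
Physical capital: 0.28 × 1 = 0.28 pp.
Average years of schooling: 0.16 × 7.32 = 1.1712 pp.
The labor force: 0.56 × (-0.72) = -0.4032 pp.
TFP growth = 0.86 − 1.048 = -0.188%.

-0.188%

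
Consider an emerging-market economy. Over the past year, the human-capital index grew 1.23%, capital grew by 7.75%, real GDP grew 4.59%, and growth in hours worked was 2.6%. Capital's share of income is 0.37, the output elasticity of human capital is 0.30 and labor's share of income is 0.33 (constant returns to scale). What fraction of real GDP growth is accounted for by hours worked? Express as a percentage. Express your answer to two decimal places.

Hours worked accounted for 18.69% of growth.

Labor's share = 1 − 0.37 − 0.3 = 0.33.
Hours worked contributed 0.33 × 2.6 = 0.858 pp.
Share of growth = 0.858 / 4.59 × 100 = 18.6928%.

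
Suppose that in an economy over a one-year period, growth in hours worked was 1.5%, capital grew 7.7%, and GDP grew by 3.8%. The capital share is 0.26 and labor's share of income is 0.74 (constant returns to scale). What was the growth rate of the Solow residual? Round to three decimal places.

The Solow residual growth was 0.688%.

Labor's share = 1 − 0.26 = 0.74.
Capital: 0.26 × 7.7 = 2.002 pp.
Hours worked: 0.74 × 1.5 = 1.11 pp.
TFP growth = 3.8 − 3.112 = 0.688%.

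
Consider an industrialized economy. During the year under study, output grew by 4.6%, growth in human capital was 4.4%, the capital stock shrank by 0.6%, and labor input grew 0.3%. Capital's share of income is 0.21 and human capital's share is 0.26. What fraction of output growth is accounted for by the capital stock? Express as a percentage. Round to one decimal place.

The capital stock contributed 0.21 × (-0.6) = -0.126 pp.
Share of growth = -0.126 / 4.6 × 100 = -2.739%.

The capital stock accounted for -2.7% of growth.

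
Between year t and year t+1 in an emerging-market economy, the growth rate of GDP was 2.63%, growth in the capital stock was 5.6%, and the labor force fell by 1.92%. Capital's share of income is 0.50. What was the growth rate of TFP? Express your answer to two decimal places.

Labor's share = 1 − 0.5 = 0.5.
The capital stock: 0.5 × 5.6 = 2.8 pp.
The labor force: 0.5 × (-1.92) = -0.96 pp.
TFP growth = 2.63 − 1.84 = 0.79%.

TFP growth was 0.79%.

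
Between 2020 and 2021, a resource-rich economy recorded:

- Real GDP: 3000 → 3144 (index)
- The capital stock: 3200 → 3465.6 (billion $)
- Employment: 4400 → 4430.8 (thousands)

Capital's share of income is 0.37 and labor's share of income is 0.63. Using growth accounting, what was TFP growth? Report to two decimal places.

Real GDP growth = (3144 − 3000) / 3000 = 4.8%.
The capital stock growth = (3465.6 − 3200) / 3200 = 8.3%.
Employment growth = (4430.8 − 4400) / 4400 = 0.7%.
Labor's share = 1 − 0.37 = 0.63.
The capital stock: 0.37 × 8.3 = 3.071 pp.
Employment: 0.63 × 0.7 = 0.441 pp.
TFP growth = 4.8 − 3.512 = 1.288%.

1.29%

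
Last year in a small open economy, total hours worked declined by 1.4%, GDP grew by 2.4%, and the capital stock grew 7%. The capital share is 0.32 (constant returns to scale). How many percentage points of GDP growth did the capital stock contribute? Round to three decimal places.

2.240 pp

Contribution = share × growth = 0.32 × 7 = 2.24 pp.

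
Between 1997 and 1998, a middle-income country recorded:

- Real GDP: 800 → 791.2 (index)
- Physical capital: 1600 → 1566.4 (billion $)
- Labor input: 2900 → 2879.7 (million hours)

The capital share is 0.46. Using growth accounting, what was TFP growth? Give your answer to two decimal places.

0.24%

Real GDP growth = (791.2 − 800) / 800 = -1.1%.
Physical capital growth = (1566.4 − 1600) / 1600 = -2.1%.
Labor input growth = (2879.7 − 2900) / 2900 = -0.7%.
Labor's share = 1 − 0.46 = 0.54.
Physical capital: 0.46 × (-2.1) = -0.966 pp.
Labor input: 0.54 × (-0.7) = -0.378 pp.
TFP growth = -1.1 + 1.344 = 0.244%.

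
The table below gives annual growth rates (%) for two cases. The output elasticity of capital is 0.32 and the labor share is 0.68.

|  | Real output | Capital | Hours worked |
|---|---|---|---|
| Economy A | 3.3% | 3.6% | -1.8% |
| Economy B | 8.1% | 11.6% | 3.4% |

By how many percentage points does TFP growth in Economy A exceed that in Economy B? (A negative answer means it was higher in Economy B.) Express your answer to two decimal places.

Labor's share = 1 − 0.32 = 0.68.
Economy A: TFP = 3.3 − 1.152 + 1.224 = 3.372%.
Economy B: TFP = 8.1 − 3.712 − 2.312 = 2.076%.
Difference = 3.372 − (2.076) = 1.296 pp.

1.30 percentage points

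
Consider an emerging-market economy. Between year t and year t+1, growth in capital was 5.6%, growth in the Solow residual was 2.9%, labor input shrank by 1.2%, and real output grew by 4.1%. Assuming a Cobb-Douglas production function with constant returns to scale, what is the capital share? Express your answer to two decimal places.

gY = gA + α·gK + (1−α)·gL, so gY − gA − gL = α(gK − gL).
4.1 − 2.9 + 1.2 = α × (5.6 − (-1.2)).
2.4 = 6.8 α, so α = 0.3529.

0.35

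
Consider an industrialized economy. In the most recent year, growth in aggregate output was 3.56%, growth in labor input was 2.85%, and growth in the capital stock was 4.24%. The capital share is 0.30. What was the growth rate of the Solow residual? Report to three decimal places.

0.293%

Labor's share = 1 − 0.3 = 0.7.
The capital stock: 0.3 × 4.24 = 1.272 pp.
Labor input: 0.7 × 2.85 = 1.995 pp.
TFP growth = 3.56 − 3.267 = 0.293%.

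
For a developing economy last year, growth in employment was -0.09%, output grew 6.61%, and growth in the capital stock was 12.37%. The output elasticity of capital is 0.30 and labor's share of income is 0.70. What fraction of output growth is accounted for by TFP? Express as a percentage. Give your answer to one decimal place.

TFP accounted for 44.8% of growth.

Labor's share = 1 − 0.3 = 0.7.
The capital stock: 0.3 × 12.37 = 3.711 pp.
Employment: 0.7 × (-0.09) = -0.063 pp.
TFP growth = 6.61 − 3.648 = 2.962%.
TFP share of growth = 2.962 / 6.61 × 100 = 44.811%.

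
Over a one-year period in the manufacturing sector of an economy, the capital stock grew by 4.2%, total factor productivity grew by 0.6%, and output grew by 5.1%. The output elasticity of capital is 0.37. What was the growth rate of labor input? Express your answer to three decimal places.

4.676%

Labor's share = 1 − 0.37 = 0.63.
gY = gA + 0.37×4.2 + 0.63×g.
0.63×g = 5.1 − 0.6 − 1.554 = 2.946.
g = 2.946 / 0.63 = 4.67619%.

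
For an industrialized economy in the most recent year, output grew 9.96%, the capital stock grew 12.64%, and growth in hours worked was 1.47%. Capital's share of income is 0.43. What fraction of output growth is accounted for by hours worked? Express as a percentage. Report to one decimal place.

Labor's share = 1 − 0.43 = 0.57.
Hours worked contributed 0.57 × 1.47 = 0.8379 pp.
Share of growth = 0.8379 / 9.96 × 100 = 8.413%.

Hours worked accounted for 8.4% of growth.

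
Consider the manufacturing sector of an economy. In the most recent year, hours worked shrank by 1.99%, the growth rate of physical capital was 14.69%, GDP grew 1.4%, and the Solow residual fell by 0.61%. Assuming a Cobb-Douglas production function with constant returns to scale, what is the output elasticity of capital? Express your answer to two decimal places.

0.24

gY = gA + α·gK + (1−α)·gL, so gY − gA − gL = α(gK − gL).
1.4 + 0.61 + 1.99 = α × (14.69 − (-1.99)).
4 = 16.68 α, so α = 0.2398.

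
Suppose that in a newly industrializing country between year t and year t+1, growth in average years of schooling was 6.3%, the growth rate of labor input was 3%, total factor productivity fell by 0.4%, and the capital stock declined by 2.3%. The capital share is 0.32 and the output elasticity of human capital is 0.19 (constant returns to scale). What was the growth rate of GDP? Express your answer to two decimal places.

1.53%

Labor's share = 1 − 0.32 − 0.19 = 0.49.
The capital stock: 0.32 × (-2.3) = -0.736 pp.
Average years of schooling: 0.19 × 6.3 = 1.197 pp.
Labor input: 0.49 × 3 = 1.47 pp.
Output growth = -0.4 + 1.931 = 1.531%.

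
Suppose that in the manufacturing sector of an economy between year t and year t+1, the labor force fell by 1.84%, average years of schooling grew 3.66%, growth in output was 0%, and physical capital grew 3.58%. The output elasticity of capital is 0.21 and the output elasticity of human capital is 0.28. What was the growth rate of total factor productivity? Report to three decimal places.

Labor's share = 1 − 0.21 − 0.28 = 0.51.
Physical capital: 0.21 × 3.58 = 0.7518 pp.
Average years of schooling: 0.28 × 3.66 = 1.0248 pp.
The labor force: 0.51 × (-1.84) = -0.9384 pp.
TFP growth = 0 − 0.8382 = -0.8382%.

-0.838%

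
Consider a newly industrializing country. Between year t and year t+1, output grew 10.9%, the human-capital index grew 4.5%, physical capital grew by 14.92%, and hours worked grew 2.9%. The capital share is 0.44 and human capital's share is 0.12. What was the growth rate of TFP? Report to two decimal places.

Labor's share = 1 − 0.44 − 0.12 = 0.44.
Physical capital: 0.44 × 14.92 = 6.5648 pp.
The human-capital index: 0.12 × 4.5 = 0.54 pp.
Hours worked: 0.44 × 2.9 = 1.276 pp.
TFP growth = 10.9 − 8.3808 = 2.5192%.

2.52%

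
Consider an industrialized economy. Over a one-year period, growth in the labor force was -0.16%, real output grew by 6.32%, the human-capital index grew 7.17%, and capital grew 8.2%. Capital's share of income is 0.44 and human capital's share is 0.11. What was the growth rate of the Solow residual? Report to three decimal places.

Labor's share = 1 − 0.44 − 0.11 = 0.45.
Capital: 0.44 × 8.2 = 3.608 pp.
The human-capital index: 0.11 × 7.17 = 0.7887 pp.
The labor force: 0.45 × (-0.16) = -0.072 pp.
TFP growth = 6.32 − 4.3247 = 1.9953%.

The Solow residual growth was 1.995%.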